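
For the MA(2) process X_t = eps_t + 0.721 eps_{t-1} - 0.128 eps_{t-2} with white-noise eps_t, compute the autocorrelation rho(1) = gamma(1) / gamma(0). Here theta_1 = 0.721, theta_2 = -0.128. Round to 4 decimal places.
\rho(1) = 0.4093

For an MA(q) process with theta_0 = 1, the autocovariance is
  gamma(k) = sigma^2 * sum_{i=0..q-k} theta_i * theta_{i+k},
and rho(k) = gamma(k) / gamma(0). Sigma^2 cancels.
  numerator   = (1)*(0.721) + (0.721)*(-0.128) = 0.628712.
  denominator = (1)^2 + (0.721)^2 + (-0.128)^2 = 1.536225.
  rho(1) = 0.628712 / 1.536225 = 0.4093.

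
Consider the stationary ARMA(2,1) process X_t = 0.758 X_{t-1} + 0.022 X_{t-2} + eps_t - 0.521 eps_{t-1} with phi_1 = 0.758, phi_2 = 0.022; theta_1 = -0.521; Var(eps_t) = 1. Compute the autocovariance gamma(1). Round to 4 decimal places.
\gamma(1) = 0.3680

Multiply the model equation by X_{t-k} and take expectations. With theta_0 = psi_0 = 1 and psi_j the MA(infinity) weights, this gives
  gamma(k) - sum_i phi_i gamma(k-i) = c_k,
  c_k = sigma^2 * sum_{j=k..q} theta_j psi_{j-k}   (c_k = 0 for k > q),
using gamma(-m) = gamma(m).
psi-weights needed (psi_j = theta_j + sum_i phi_i psi_{j-i}):
  psi_1 = theta_1 + phi_1 = -0.521 + (0.758) = 0.237
Right-hand sides:
  c_0 = sigma^2 (1 + theta_1 psi_1) = 1 * (1 + (-0.521)(0.237)) = 1 * 0.876523 = 0.876523
  c_1 = sigma^2 theta_1 = 1 * (-0.521) = -0.521
  c_2 = 0
Equations for k = 0, 1, 2 (AR order 2, c_2 = 0):
  (E0) gamma(0) = phi_1 gamma(1) + phi_2 gamma(2) + c_0
  (E1) gamma(1) = phi_1 gamma(0) + phi_2 gamma(1) + c_1
  (E2) gamma(2) = phi_1 gamma(1) + phi_2 gamma(0)
From (E1): gamma(1) = A gamma(0) + B with
  A = phi_1 / (1 - phi_2) = 0.758 / 0.978 = 0.775051,   B = c_1 / (1 - phi_2) = -0.521 / 0.978 = -0.53272.
Insert (E2) into (E0): gamma(0) (1 - phi_2^2) = phi_1 (1 + phi_2) gamma(1) + c_0.
  phi_1 (1 + phi_2) = (0.758)(1.022) = 0.774676,   1 - phi_2^2 = 0.999516.
Replace gamma(1) by A gamma(0) + B and collect gamma(0):
  gamma(0) [0.999516 - (0.774676)(0.775051)] = (0.774676)(-0.53272) + 0.876523
  gamma(0) * 0.399102 = 0.463838
  gamma(0) = 0.463838 / 0.399102 = 1.162202.
  gamma(1) = A gamma(0) + B = (0.775051)(1.162202) + (-0.53272) = 0.368046.
Therefore gamma(1) = 0.3680 (to 4 decimal places).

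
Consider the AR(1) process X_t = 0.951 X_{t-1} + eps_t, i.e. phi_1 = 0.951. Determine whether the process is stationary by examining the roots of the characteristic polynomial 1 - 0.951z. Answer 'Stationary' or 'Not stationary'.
\text{Stationary}

The AR(p) characteristic polynomial is P(z) = 1 - 0.951z.
Stationarity requires all roots to lie outside the unit circle, i.e. |z| > 1 for every root.
This is linear in z: 1 + (-0.951) z = 0  =>  z = -1/(-0.951) = 1.051525,  |z| = 1.051525.
Moduli of all roots: 1.0515.
All moduli strictly greater than 1? Yes.
Verdict: Stationary.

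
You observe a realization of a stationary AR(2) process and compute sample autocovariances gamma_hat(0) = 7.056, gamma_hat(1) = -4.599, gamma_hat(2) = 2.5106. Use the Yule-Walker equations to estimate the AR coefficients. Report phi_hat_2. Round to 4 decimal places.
\hat\phi_{2} = -0.1200

The Yule-Walker equations for an AR(p) process read, in matrix form,
  Gamma_p phi = r_p,   with   (Gamma_p)_{ij} = gamma(|i - j|),
                       (r_p)_i = gamma(i),   i,j = 1..p.
Substitute the sample gammas (Toeplitz matrix and right-hand side of size 2):
  Gamma_p = [[7.056, -4.599], [-4.599, 7.056]]
  r_p     = [-4.599, 2.5106]
Written out:
  7.056 phi_1 - 4.599 phi_2 = -4.599
  -4.599 phi_1 + 7.056 phi_2 = 2.5106
Solve by Cramer's rule:
  det = gamma(0)^2 - gamma(1)^2 = (7.056)^2 - (-4.599)^2 = 49.787136 - 21.150801 = 28.636335
  phi_hat_1 = [gamma(1) gamma(0) - gamma(1) gamma(2)] / det = [(-4.599)(7.056) - (-4.599)(2.5106)] / 28.636335 = -20.9042946 / 28.636335 = -0.73
  phi_hat_2 = [gamma(0) gamma(2) - gamma(1)^2] / det = [(7.056)(2.5106) - (-4.599)^2] / 28.636335 = -3.4360074 / 28.636335 = -0.12
So phi_hat = [-0.7300, -0.1200].
Therefore phi_hat_2 = -0.1200.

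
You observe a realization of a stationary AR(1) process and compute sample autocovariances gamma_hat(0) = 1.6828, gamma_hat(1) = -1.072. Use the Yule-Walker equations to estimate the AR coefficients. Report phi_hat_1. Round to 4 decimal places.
\hat\phi_{1} = -0.6370

The Yule-Walker equations for an AR(p) process read, in matrix form,
  Gamma_p phi = r_p,   with   (Gamma_p)_{ij} = gamma(|i - j|),
                       (r_p)_i = gamma(i),   i,j = 1..p.
Substitute the sample gammas (Toeplitz matrix and right-hand side of size 1):
  Gamma_p = [[1.6828]]
  r_p     = [-1.072]
With p = 1 this is the single equation gamma(0) phi_1 = gamma(1):
  phi_hat_1 = gamma(1) / gamma(0) = -1.072 / 1.6828 = -0.6370.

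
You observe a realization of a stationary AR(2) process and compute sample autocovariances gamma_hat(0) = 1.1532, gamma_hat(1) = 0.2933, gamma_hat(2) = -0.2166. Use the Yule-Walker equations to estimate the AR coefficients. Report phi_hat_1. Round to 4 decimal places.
\hat\phi_{1} = 0.3230

The Yule-Walker equations for an AR(p) process read, in matrix form,
  Gamma_p phi = r_p,   with   (Gamma_p)_{ij} = gamma(|i - j|),
                       (r_p)_i = gamma(i),   i,j = 1..p.
Substitute the sample gammas (Toeplitz matrix and right-hand side of size 2):
  Gamma_p = [[1.1532, 0.2933], [0.2933, 1.1532]]
  r_p     = [0.2933, -0.2166]
Written out:
  1.1532 phi_1 + 0.2933 phi_2 = 0.2933
  0.2933 phi_1 + 1.1532 phi_2 = -0.2166
Solve by Cramer's rule:
  det = gamma(0)^2 - gamma(1)^2 = (1.1532)^2 - (0.2933)^2 = 1.32987024 - 0.08602489 = 1.24384535
  phi_hat_1 = [gamma(1) gamma(0) - gamma(1) gamma(2)] / det = [(0.2933)(1.1532) - (0.2933)(-0.2166)] / 1.24384535 = 0.40176234 / 1.24384535 = 0.323
  phi_hat_2 = [gamma(0) gamma(2) - gamma(1)^2] / det = [(1.1532)(-0.2166) - (0.2933)^2] / 1.24384535 = -0.33580801 / 1.24384535 = -0.27
So phi_hat = [0.3230, -0.2700].
Therefore phi_hat_1 = 0.3230.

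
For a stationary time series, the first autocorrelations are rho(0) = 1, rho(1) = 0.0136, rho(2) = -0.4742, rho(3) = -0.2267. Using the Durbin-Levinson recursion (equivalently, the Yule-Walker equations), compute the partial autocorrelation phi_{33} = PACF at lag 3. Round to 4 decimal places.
\phi_{33} = -0.2720

The PACF at lag k is phi_{kk}, the last component of the solution
to the Yule-Walker system G_k phi = r_k where
  (G_k)_{ij} = rho(|i - j|), (r_k)_i = rho(i), i,j = 1..k.
Equivalently, Durbin-Levinson gives phi_{kk} iteratively:
  phi_{11} = rho(1)
  phi_{kk} = [rho(k) - sum_{j=1..k-1} phi_{k-1,j} rho(k-j)]
            / [1 - sum_{j=1..k-1} phi_{k-1,j} rho(j)],
  phi_{k,j} = phi_{k-1,j} - phi_{kk} phi_{k-1,k-j},  j = 1..k-1.
Step k = 1:
  phi_11 = rho(1) = 0.0136.
Step k = 2:
  phi_22 = [rho(2) - phi_11 rho(1)] / [1 - phi_11 rho(1)] = [-0.4742 - (0.0136)(0.0136)] / [1 - (0.0136)(0.0136)]
         = -0.47438496 / 0.99981504 = -0.474473.
  Update: phi_21 = phi_11 - phi_22 phi_11 = 0.0136 - (-0.474473)(0.0136) = 0.020053.
Step k = 3:
  phi_33 = [rho(3) - phi_21 rho(2) - phi_22 rho(1)] / [1 - phi_21 rho(1) - phi_22 rho(2)]
    numerator   = -0.2267 - (0.020053)(-0.4742) - (-0.474473)(0.0136) = -0.21073812
    denominator = 1 - (0.020053)(0.0136) - (-0.474473)(-0.4742) = 0.77473232
  phi_33 = -0.21073812 / 0.77473232 = -0.272.
Therefore phi_{33} = -0.2720.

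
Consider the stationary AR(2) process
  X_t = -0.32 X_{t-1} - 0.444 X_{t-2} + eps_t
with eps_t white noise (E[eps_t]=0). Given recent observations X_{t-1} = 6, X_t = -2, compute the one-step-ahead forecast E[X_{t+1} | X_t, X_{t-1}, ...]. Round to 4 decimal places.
E[X_{t+1} \mid \mathcal F_t] = -2.0240

For an AR(p) model X_t = c + sum_i phi_i X_{t-i} + eps_t, the
one-step-ahead conditional mean is
  E[X_{t+1} | X_t, ...] = c + sum_i phi_i X_{t+1-i}.
Substitute known values:
  E[X_{t+1} | ...] = (-0.32) * (-2) + (-0.444) * (6)
                   = -2.0240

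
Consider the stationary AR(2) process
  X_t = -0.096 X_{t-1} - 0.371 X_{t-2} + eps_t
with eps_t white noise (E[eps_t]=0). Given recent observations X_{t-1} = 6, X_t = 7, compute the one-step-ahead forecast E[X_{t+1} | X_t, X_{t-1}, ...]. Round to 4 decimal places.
E[X_{t+1} \mid \mathcal F_t] = -2.8980

For an AR(p) model X_t = c + sum_i phi_i X_{t-i} + eps_t, the
one-step-ahead conditional mean is
  E[X_{t+1} | X_t, ...] = c + sum_i phi_i X_{t+1-i}.
Substitute known values:
  E[X_{t+1} | ...] = (-0.096) * (7) + (-0.371) * (6)
                   = -2.8980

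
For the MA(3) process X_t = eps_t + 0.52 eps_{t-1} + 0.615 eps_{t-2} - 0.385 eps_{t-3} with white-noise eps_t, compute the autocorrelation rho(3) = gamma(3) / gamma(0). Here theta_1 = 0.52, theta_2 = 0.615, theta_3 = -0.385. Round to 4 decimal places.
\rho(3) = -0.2143

For an MA(q) process with theta_0 = 1, the autocovariance is
  gamma(k) = sigma^2 * sum_{i=0..q-k} theta_i * theta_{i+k},
and rho(k) = gamma(k) / gamma(0). Sigma^2 cancels.
  numerator   = (1)*(-0.385) = -0.385.
  denominator = (1)^2 + (0.52)^2 + (0.615)^2 + (-0.385)^2 = 1.79685.
  rho(3) = -0.385 / 1.79685 = -0.2143.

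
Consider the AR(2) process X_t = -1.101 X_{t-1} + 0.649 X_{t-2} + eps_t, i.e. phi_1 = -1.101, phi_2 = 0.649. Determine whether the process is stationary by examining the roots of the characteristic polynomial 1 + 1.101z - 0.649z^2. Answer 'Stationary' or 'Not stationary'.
\text{Not stationary}

The AR(p) characteristic polynomial is P(z) = 1 + 1.101z - 0.649z^2.
Stationarity requires all roots to lie outside the unit circle, i.e. |z| > 1 for every root.
Set 1 + (1.101) z + (-0.649) z^2 = 0, i.e. a z^2 + b z + c = 0 with a = -0.649, b = 1.101, c = 1.
Discriminant D = b^2 - 4ac = (1.101)^2 - 4*(-0.649)*1 = 1.212201 - (-2.596) = 3.808201.
D >= 0, so the roots are real: z = (-b +/- sqrt(D)) / (2a) = (-1.101 +/- 1.951461) / (-1.298).
  z_1 = (-1.101 + 1.951461) / (-1.298) = -0.6552,   |z_1| = 0.6552.
  z_2 = (-1.101 - 1.951461) / (-1.298) = 2.3517,   |z_2| = 2.3517.
Moduli of all roots: 0.6552, 2.3517.
All moduli strictly greater than 1? No.
Verdict: Not stationary.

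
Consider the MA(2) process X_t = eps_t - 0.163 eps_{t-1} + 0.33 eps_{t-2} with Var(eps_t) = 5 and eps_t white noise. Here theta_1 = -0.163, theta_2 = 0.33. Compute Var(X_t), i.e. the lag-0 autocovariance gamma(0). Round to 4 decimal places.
\gamma(0) = 5.6773

For an MA(q) process X_t = eps_t + sum_i theta_i eps_{t-i} with
Var(eps_t) = sigma^2, the variance is
  gamma(0) = sigma^2 * (1 + sum_i theta_i^2).
  sum_i theta_i^2 = (-0.163)^2 + (0.33)^2 = 0.026569 + 0.1089 = 0.135469.
  gamma(0) = 5 * (1 + 0.135469) = 5 * 1.135469 = 5.677345, which rounds to 5.6773.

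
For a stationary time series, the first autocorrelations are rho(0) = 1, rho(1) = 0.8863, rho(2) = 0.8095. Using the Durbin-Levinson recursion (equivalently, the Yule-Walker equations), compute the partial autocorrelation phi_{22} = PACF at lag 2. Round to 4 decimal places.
\phi_{22} = 0.1118

The PACF at lag k is phi_{kk}, the last component of the solution
to the Yule-Walker system G_k phi = r_k where
  (G_k)_{ij} = rho(|i - j|), (r_k)_i = rho(i), i,j = 1..k.
Equivalently, Durbin-Levinson gives phi_{kk} iteratively:
  phi_{11} = rho(1)
  phi_{kk} = [rho(k) - sum_{j=1..k-1} phi_{k-1,j} rho(k-j)]
            / [1 - sum_{j=1..k-1} phi_{k-1,j} rho(j)],
  phi_{k,j} = phi_{k-1,j} - phi_{kk} phi_{k-1,k-j},  j = 1..k-1.
Step k = 1:
  phi_11 = rho(1) = 0.8863.
Step k = 2:
  phi_22 = [rho(2) - phi_11 rho(1)] / [1 - phi_11 rho(1)] = [0.8095 - (0.8863)(0.8863)] / [1 - (0.8863)(0.8863)]
         = 0.02397231 / 0.21447231 = 0.1118.
Therefore phi_{22} = 0.1118.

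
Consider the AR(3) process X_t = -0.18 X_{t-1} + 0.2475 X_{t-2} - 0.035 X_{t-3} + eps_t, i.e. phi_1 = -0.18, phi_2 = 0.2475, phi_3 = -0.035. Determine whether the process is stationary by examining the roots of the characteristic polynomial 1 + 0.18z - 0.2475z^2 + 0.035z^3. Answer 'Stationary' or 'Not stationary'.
\text{Stationary}

The AR(p) characteristic polynomial is P(z) = 1 + 0.18z - 0.2475z^2 + 0.035z^3.
Stationarity requires all roots to lie outside the unit circle, i.e. |z| > 1 for every root.
Degree 3: look for a simple real root z0 first, then factor out (1 - z/z0) and solve the remaining quadratic.
Testing z0 = 4: P(4) = 1 + (0.18)(4) + (-0.2475)(4)^2 + (0.035)(4)^3
  = 1 + (0.72) + (-3.96) + (2.24) = 0.  So z_0 = 4 is a root, |z_0| = 4.
Divide out the factor (1 - 0.25 z) = (1 - z/z0) (since 1/z0 = 0.25):
  P(z) = (1 - 0.25 z)(1 + (0.43) z + (-0.14) z^2)
  [check: z-coef 0.43 - (0.25) = 0.18; z^2-coef -0.14 - (0.25)(0.43) = -0.2475; z^3-coef -(0.25)(-0.14) = 0.035.]
Remaining roots from the quadratic factor 1 + (0.43) z + (-0.14) z^2:
  Set 1 + (0.43) z + (-0.14) z^2 = 0, i.e. a z^2 + b z + c = 0 with a = -0.14, b = 0.43, c = 1.
  Discriminant D = b^2 - 4ac = (0.43)^2 - 4*(-0.14)*1 = 0.1849 - (-0.56) = 0.7449.
  D >= 0, so the roots are real: z = (-b +/- sqrt(D)) / (2a) = (-0.43 +/- 0.863076) / (-0.28).
    z_1 = (-0.43 + 0.863076) / (-0.28) = -1.5467,   |z_1| = 1.5467.
    z_2 = (-0.43 - 0.863076) / (-0.28) = 4.6181,   |z_2| = 4.6181.
Moduli of all roots: 4.0000, 1.5467, 4.6181.
All moduli strictly greater than 1? Yes.
Verdict: Stationary.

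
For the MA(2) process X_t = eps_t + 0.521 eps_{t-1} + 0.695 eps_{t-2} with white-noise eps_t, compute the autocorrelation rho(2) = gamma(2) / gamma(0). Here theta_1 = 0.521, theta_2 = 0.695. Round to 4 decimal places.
\rho(2) = 0.3961

For an MA(q) process with theta_0 = 1, the autocovariance is
  gamma(k) = sigma^2 * sum_{i=0..q-k} theta_i * theta_{i+k},
and rho(k) = gamma(k) / gamma(0). Sigma^2 cancels.
  numerator   = (1)*(0.695) = 0.695.
  denominator = (1)^2 + (0.521)^2 + (0.695)^2 = 1.754466.
  rho(2) = 0.695 / 1.754466 = 0.3961.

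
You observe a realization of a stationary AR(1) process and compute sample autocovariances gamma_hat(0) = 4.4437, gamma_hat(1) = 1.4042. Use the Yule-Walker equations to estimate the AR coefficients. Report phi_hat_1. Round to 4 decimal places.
\hat\phi_{1} = 0.3160

The Yule-Walker equations for an AR(p) process read, in matrix form,
  Gamma_p phi = r_p,   with   (Gamma_p)_{ij} = gamma(|i - j|),
                       (r_p)_i = gamma(i),   i,j = 1..p.
Substitute the sample gammas (Toeplitz matrix and right-hand side of size 1):
  Gamma_p = [[4.4437]]
  r_p     = [1.4042]
With p = 1 this is the single equation gamma(0) phi_1 = gamma(1):
  phi_hat_1 = gamma(1) / gamma(0) = 1.4042 / 4.4437 = 0.3160.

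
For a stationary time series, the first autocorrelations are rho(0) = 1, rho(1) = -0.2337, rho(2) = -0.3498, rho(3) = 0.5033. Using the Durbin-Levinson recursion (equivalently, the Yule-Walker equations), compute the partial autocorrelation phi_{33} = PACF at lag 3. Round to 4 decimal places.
\phi_{33} = 0.3711

The PACF at lag k is phi_{kk}, the last component of the solution
to the Yule-Walker system G_k phi = r_k where
  (G_k)_{ij} = rho(|i - j|), (r_k)_i = rho(i), i,j = 1..k.
Equivalently, Durbin-Levinson gives phi_{kk} iteratively:
  phi_{11} = rho(1)
  phi_{kk} = [rho(k) - sum_{j=1..k-1} phi_{k-1,j} rho(k-j)]
            / [1 - sum_{j=1..k-1} phi_{k-1,j} rho(j)],
  phi_{k,j} = phi_{k-1,j} - phi_{kk} phi_{k-1,k-j},  j = 1..k-1.
Step k = 1:
  phi_11 = rho(1) = -0.2337.
Step k = 2:
  phi_22 = [rho(2) - phi_11 rho(1)] / [1 - phi_11 rho(1)] = [-0.3498 - (-0.2337)(-0.2337)] / [1 - (-0.2337)(-0.2337)]
         = -0.40441569 / 0.94538431 = -0.427779.
  Update: phi_21 = phi_11 - phi_22 phi_11 = -0.2337 - (-0.427779)(-0.2337) = -0.333672.
Step k = 3:
  phi_33 = [rho(3) - phi_21 rho(2) - phi_22 rho(1)] / [1 - phi_21 rho(1) - phi_22 rho(2)]
    numerator   = 0.5033 - (-0.333672)(-0.3498) - (-0.427779)(-0.2337) = 0.28660955
    denominator = 1 - (-0.333672)(-0.2337) - (-0.427779)(-0.3498) = 0.77238371
  phi_33 = 0.28660955 / 0.77238371 = 0.3711.
Therefore phi_{33} = 0.3711.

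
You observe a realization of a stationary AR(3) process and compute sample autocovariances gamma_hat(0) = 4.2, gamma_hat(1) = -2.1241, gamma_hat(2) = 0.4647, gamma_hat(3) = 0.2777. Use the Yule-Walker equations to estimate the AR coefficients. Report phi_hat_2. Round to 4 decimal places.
\hat\phi_{2} = -0.1660

The Yule-Walker equations for an AR(p) process read, in matrix form,
  Gamma_p phi = r_p,   with   (Gamma_p)_{ij} = gamma(|i - j|),
                       (r_p)_i = gamma(i),   i,j = 1..p.
Substitute the sample gammas (Toeplitz matrix and right-hand side of size 3):
  Gamma_p = [[4.2, -2.1241, 0.4647], [-2.1241, 4.2, -2.1241], [0.4647, -2.1241, 4.2]]
  r_p     = [-2.1241, 0.4647, 0.2777]
Written out (R1..R3):
  (R1) 4.2 phi_1 - 2.1241 phi_2 + 0.4647 phi_3 = -2.1241
  (R2) -2.1241 phi_1 + 4.2 phi_2 - 2.1241 phi_3 = 0.4647
  (R3) 0.4647 phi_1 - 2.1241 phi_2 + 4.2 phi_3 = 0.2777
Gaussian elimination:
  R2 <- R2 - (-2.1241/4.2) R1 = R2 - (-0.505738) R1:  3.125762 phi_2 - 1.889084 phi_3 = -0.609538
  R3 <- R3 - (0.4647/4.2) R1 = R3 - (0.110643) R1:  -1.889084 phi_2 + 4.148584 phi_3 = 0.512716
  R3 <- R3 - (-1.889084/3.125762) R2 = R3 - (-0.604359) R2:  3.006899 phi_3 = 0.144336
Back-substitution:
  phi_hat_3 = 0.144336 / 3.006899 = 0.048002
  phi_hat_2 = (-0.609538 - (-1.889084)(0.048002)) / 3.125762 = -0.165994
  phi_hat_1 = (-2.1241 - (-2.1241)(-0.165994) - (0.4647)(0.048002)) / 4.2 = -0.594999
So phi_hat = [-0.5950, -0.1660, 0.0480].
Therefore phi_hat_2 = -0.1660.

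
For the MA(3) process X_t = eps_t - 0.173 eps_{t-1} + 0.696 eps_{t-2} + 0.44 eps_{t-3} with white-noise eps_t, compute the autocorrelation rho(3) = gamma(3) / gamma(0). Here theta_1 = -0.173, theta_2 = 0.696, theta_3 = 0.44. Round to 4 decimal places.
\rho(3) = 0.2576

For an MA(q) process with theta_0 = 1, the autocovariance is
  gamma(k) = sigma^2 * sum_{i=0..q-k} theta_i * theta_{i+k},
and rho(k) = gamma(k) / gamma(0). Sigma^2 cancels.
  numerator   = (1)*(0.44) = 0.44.
  denominator = (1)^2 + (-0.173)^2 + (0.696)^2 + (0.44)^2 = 1.707945.
  rho(3) = 0.44 / 1.707945 = 0.2576.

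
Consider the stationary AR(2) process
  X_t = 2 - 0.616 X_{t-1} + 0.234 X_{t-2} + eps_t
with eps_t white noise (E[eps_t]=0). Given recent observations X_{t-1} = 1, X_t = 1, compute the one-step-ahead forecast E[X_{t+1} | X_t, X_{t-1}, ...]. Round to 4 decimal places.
E[X_{t+1} \mid \mathcal F_t] = 1.6180

For an AR(p) model X_t = c + sum_i phi_i X_{t-i} + eps_t, the
one-step-ahead conditional mean is
  E[X_{t+1} | X_t, ...] = c + sum_i phi_i X_{t+1-i}.
Substitute known values:
  E[X_{t+1} | ...] = 2 + (-0.616) * (1) + (0.234) * (1)
                   = 1.6180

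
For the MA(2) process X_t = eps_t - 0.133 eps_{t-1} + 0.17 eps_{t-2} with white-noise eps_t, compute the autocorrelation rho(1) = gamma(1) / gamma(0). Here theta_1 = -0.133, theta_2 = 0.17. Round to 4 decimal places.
\rho(1) = -0.1487

For an MA(q) process with theta_0 = 1, the autocovariance is
  gamma(k) = sigma^2 * sum_{i=0..q-k} theta_i * theta_{i+k},
and rho(k) = gamma(k) / gamma(0). Sigma^2 cancels.
  numerator   = (1)*(-0.133) + (-0.133)*(0.17) = -0.15561.
  denominator = (1)^2 + (-0.133)^2 + (0.17)^2 = 1.046589.
  rho(1) = -0.15561 / 1.046589 = -0.1487.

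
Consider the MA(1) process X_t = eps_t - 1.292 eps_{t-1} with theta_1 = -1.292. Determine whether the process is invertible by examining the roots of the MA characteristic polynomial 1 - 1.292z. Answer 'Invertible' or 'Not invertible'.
\text{Not invertible}

The MA(q) characteristic polynomial is P(z) = 1 - 1.292z.
Invertibility requires all roots to lie outside the unit circle, i.e. |z| > 1 for every root.
This is linear in z: 1 + (-1.292) z = 0  =>  z = -1/(-1.292) = 0.773994,  |z| = 0.773994.
Moduli of all roots: 0.7740.
All moduli strictly greater than 1? No.
Verdict: Not invertible.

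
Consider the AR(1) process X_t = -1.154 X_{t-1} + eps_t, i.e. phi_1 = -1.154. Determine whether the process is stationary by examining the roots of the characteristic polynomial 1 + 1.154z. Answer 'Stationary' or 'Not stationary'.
\text{Not stationary}

The AR(p) characteristic polynomial is P(z) = 1 + 1.154z.
Stationarity requires all roots to lie outside the unit circle, i.e. |z| > 1 for every root.
This is linear in z: 1 + (1.154) z = 0  =>  z = -1/(1.154) = -0.866551,  |z| = 0.866551.
Moduli of all roots: 0.8666.
All moduli strictly greater than 1? No.
Verdict: Not stationary.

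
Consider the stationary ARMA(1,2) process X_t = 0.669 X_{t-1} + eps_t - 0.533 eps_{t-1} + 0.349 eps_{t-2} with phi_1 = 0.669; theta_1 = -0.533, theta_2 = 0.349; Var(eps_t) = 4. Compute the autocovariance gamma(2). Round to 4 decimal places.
\gamma(2) = 2.5474

Multiply the model equation by X_{t-k} and take expectations. With theta_0 = psi_0 = 1 and psi_j the MA(infinity) weights, this gives
  gamma(k) - sum_i phi_i gamma(k-i) = c_k,
  c_k = sigma^2 * sum_{j=k..q} theta_j psi_{j-k}   (c_k = 0 for k > q),
using gamma(-m) = gamma(m).
psi-weights needed (psi_j = theta_j + sum_i phi_i psi_{j-i}):
  psi_1 = theta_1 + phi_1 = -0.533 + (0.669) = 0.136
  psi_2 = theta_2 + phi_1 psi_1 = 0.349 + (0.669)(0.136) = 0.439984
Right-hand sides:
  c_0 = sigma^2 (1 + theta_1 psi_1 + theta_2 psi_2) = 4 * (1 + (-0.533)(0.136) + (0.349)(0.439984)) = 4 * 1.081066 = 4.324266
  c_1 = sigma^2 (theta_1 + theta_2 psi_1) = 4 * (-0.533 + (0.349)(0.136)) = -1.942144
  c_2 = sigma^2 theta_2 = 4 * (0.349) = 1.396
Equations for k = 0 and k = 1 (AR order 1):
  gamma(0) = phi_1 gamma(1) + c_0
  gamma(1) = phi_1 gamma(0) + c_1
Substituting the second into the first: gamma(0) (1 - phi_1^2) = c_0 + phi_1 c_1, so
  gamma(0) = (c_0 + phi_1 c_1) / (1 - phi_1^2) = (4.324266 + (0.669)(-1.942144)) / (1 - (0.669)^2) = 3.024971 / 0.552439 = 5.475666.
  gamma(1) = phi_1 gamma(0) + c_1 = (0.669)(5.475666) + (-1.942144) = 1.721076.
For k = 2: gamma(2) = phi_1 gamma(1) + c_2
  = (0.669)(1.721076) + (1.396) = 2.5474.
Therefore gamma(2) = 2.5474 (to 4 decimal places).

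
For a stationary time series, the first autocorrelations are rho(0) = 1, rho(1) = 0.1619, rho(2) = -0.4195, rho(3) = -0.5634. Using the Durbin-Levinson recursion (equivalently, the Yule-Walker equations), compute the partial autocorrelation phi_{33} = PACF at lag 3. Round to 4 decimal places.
\phi_{33} = -0.5070

The PACF at lag k is phi_{kk}, the last component of the solution
to the Yule-Walker system G_k phi = r_k where
  (G_k)_{ij} = rho(|i - j|), (r_k)_i = rho(i), i,j = 1..k.
Equivalently, Durbin-Levinson gives phi_{kk} iteratively:
  phi_{11} = rho(1)
  phi_{kk} = [rho(k) - sum_{j=1..k-1} phi_{k-1,j} rho(k-j)]
            / [1 - sum_{j=1..k-1} phi_{k-1,j} rho(j)],
  phi_{k,j} = phi_{k-1,j} - phi_{kk} phi_{k-1,k-j},  j = 1..k-1.
Step k = 1:
  phi_11 = rho(1) = 0.1619.
Step k = 2:
  phi_22 = [rho(2) - phi_11 rho(1)] / [1 - phi_11 rho(1)] = [-0.4195 - (0.1619)(0.1619)] / [1 - (0.1619)(0.1619)]
         = -0.44571161 / 0.97378839 = -0.457709.
  Update: phi_21 = phi_11 - phi_22 phi_11 = 0.1619 - (-0.457709)(0.1619) = 0.236003.
Step k = 3:
  phi_33 = [rho(3) - phi_21 rho(2) - phi_22 rho(1)] / [1 - phi_21 rho(1) - phi_22 rho(2)]
    numerator   = -0.5634 - (0.236003)(-0.4195) - (-0.457709)(0.1619) = -0.39029364
    denominator = 1 - (0.236003)(0.1619) - (-0.457709)(-0.4195) = 0.76978222
  phi_33 = -0.39029364 / 0.76978222 = -0.507.
Therefore phi_{33} = -0.5070.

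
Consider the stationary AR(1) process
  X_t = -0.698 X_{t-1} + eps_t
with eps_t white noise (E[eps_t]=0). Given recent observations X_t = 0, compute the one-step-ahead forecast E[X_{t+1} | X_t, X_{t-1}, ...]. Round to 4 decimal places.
E[X_{t+1} \mid \mathcal F_t] = 0.0000

For an AR(p) model X_t = c + sum_i phi_i X_{t-i} + eps_t, the
one-step-ahead conditional mean is
  E[X_{t+1} | X_t, ...] = c + sum_i phi_i X_{t+1-i}.
Substitute known values:
  E[X_{t+1} | ...] = (-0.698) * (0)
                   = 0.0000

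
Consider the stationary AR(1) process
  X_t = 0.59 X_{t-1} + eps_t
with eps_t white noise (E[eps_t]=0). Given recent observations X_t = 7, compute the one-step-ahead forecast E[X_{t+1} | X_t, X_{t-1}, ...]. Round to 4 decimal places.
E[X_{t+1} \mid \mathcal F_t] = 4.1300

For an AR(p) model X_t = c + sum_i phi_i X_{t-i} + eps_t, the
one-step-ahead conditional mean is
  E[X_{t+1} | X_t, ...] = c + sum_i phi_i X_{t+1-i}.
Substitute known values:
  E[X_{t+1} | ...] = (0.59) * (7)
                   = 4.1300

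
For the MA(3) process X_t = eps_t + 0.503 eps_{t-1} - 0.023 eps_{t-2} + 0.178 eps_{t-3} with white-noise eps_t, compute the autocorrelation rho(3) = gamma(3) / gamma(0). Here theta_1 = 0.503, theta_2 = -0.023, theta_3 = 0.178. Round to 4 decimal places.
\rho(3) = 0.1385

For an MA(q) process with theta_0 = 1, the autocovariance is
  gamma(k) = sigma^2 * sum_{i=0..q-k} theta_i * theta_{i+k},
and rho(k) = gamma(k) / gamma(0). Sigma^2 cancels.
  numerator   = (1)*(0.178) = 0.178.
  denominator = (1)^2 + (0.503)^2 + (-0.023)^2 + (0.178)^2 = 1.285222.
  rho(3) = 0.178 / 1.285222 = 0.1385.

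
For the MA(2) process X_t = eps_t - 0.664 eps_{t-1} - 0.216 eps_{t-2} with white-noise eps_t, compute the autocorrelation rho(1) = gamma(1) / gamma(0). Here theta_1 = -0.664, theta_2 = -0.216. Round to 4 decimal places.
\rho(1) = -0.3500

For an MA(q) process with theta_0 = 1, the autocovariance is
  gamma(k) = sigma^2 * sum_{i=0..q-k} theta_i * theta_{i+k},
and rho(k) = gamma(k) / gamma(0). Sigma^2 cancels.
  numerator   = (1)*(-0.664) + (-0.664)*(-0.216) = -0.520576.
  denominator = (1)^2 + (-0.664)^2 + (-0.216)^2 = 1.487552.
  rho(1) = -0.520576 / 1.487552 = -0.3500.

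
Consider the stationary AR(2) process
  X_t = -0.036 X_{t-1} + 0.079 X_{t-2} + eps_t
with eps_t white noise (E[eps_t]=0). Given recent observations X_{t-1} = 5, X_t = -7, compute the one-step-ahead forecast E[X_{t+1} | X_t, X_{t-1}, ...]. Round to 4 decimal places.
E[X_{t+1} \mid \mathcal F_t] = 0.6470

For an AR(p) model X_t = c + sum_i phi_i X_{t-i} + eps_t, the
one-step-ahead conditional mean is
  E[X_{t+1} | X_t, ...] = c + sum_i phi_i X_{t+1-i}.
Substitute known values:
  E[X_{t+1} | ...] = (-0.036) * (-7) + (0.079) * (5)
                   = 0.6470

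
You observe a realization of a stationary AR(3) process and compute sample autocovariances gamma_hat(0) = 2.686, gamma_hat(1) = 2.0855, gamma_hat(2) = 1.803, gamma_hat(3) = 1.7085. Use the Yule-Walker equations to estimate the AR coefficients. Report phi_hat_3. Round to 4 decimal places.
\hat\phi_{3} = 0.1840

The Yule-Walker equations for an AR(p) process read, in matrix form,
  Gamma_p phi = r_p,   with   (Gamma_p)_{ij} = gamma(|i - j|),
                       (r_p)_i = gamma(i),   i,j = 1..p.
Substitute the sample gammas (Toeplitz matrix and right-hand side of size 3):
  Gamma_p = [[2.686, 2.0855, 1.803], [2.0855, 2.686, 2.0855], [1.803, 2.0855, 2.686]]
  r_p     = [2.0855, 1.803, 1.7085]
Written out (R1..R3):
  (R1) 2.686 phi_1 + 2.0855 phi_2 + 1.803 phi_3 = 2.0855
  (R2) 2.0855 phi_1 + 2.686 phi_2 + 2.0855 phi_3 = 1.803
  (R3) 1.803 phi_1 + 2.0855 phi_2 + 2.686 phi_3 = 1.7085
Gaussian elimination:
  R2 <- R2 - (2.0855/2.686) R1 = R2 - (0.776433) R1:  1.066748 phi_2 + 0.685591 phi_3 = 0.183748
  R3 <- R3 - (1.803/2.686) R1 = R3 - (0.671258) R1:  0.685591 phi_2 + 1.475721 phi_3 = 0.308591
  R3 <- R3 - (0.685591/1.066748) R2 = R3 - (0.642692) R2:  1.035097 phi_3 = 0.190497
Back-substitution:
  phi_hat_3 = 0.190497 / 1.035097 = 0.184038
  phi_hat_2 = (0.183748 - (0.685591)(0.184038)) / 1.066748 = 0.053971
  phi_hat_1 = (2.0855 - (2.0855)(0.053971) - (1.803)(0.184038)) / 2.686 = 0.610991
So phi_hat = [0.6110, 0.0540, 0.1840].
Therefore phi_hat_3 = 0.1840.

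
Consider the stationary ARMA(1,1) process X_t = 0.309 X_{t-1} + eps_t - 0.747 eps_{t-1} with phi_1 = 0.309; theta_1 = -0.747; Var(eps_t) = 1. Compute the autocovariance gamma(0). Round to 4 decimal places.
\gamma(0) = 1.2121

Multiply the model equation by X_{t-k} and take expectations. With theta_0 = psi_0 = 1 and psi_j the MA(infinity) weights, this gives
  gamma(k) - sum_i phi_i gamma(k-i) = c_k,
  c_k = sigma^2 * sum_{j=k..q} theta_j psi_{j-k}   (c_k = 0 for k > q),
using gamma(-m) = gamma(m).
psi-weights needed (psi_j = theta_j + sum_i phi_i psi_{j-i}):
  psi_1 = theta_1 + phi_1 = -0.747 + (0.309) = -0.438
Right-hand sides:
  c_0 = sigma^2 (1 + theta_1 psi_1) = 1 * (1 + (-0.747)(-0.438)) = 1 * 1.327186 = 1.327186
  c_1 = sigma^2 theta_1 = 1 * (-0.747) = -0.747
  c_2 = 0
Equations for k = 0 and k = 1 (AR order 1):
  gamma(0) = phi_1 gamma(1) + c_0
  gamma(1) = phi_1 gamma(0) + c_1
Substituting the second into the first: gamma(0) (1 - phi_1^2) = c_0 + phi_1 c_1, so
  gamma(0) = (c_0 + phi_1 c_1) / (1 - phi_1^2) = (1.327186 + (0.309)(-0.747)) / (1 - (0.309)^2) = 1.096363 / 0.904519 = 1.212095.
Therefore gamma(0) = 1.2121 (to 4 decimal places).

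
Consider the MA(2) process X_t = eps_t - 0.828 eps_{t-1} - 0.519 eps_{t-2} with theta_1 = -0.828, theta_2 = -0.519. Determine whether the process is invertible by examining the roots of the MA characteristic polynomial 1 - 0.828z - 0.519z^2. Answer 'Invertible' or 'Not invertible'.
\text{Not invertible}

The MA(q) characteristic polynomial is P(z) = 1 - 0.828z - 0.519z^2.
Invertibility requires all roots to lie outside the unit circle, i.e. |z| > 1 for every root.
Set 1 + (-0.828) z + (-0.519) z^2 = 0, i.e. a z^2 + b z + c = 0 with a = -0.519, b = -0.828, c = 1.
Discriminant D = b^2 - 4ac = (-0.828)^2 - 4*(-0.519)*1 = 0.685584 - (-2.076) = 2.761584.
D >= 0, so the roots are real: z = (-b +/- sqrt(D)) / (2a) = (0.828 +/- 1.661801) / (-1.038).
  z_1 = (0.828 + 1.661801) / (-1.038) = -2.3987,   |z_1| = 2.3987.
  z_2 = (0.828 - 1.661801) / (-1.038) = 0.8033,   |z_2| = 0.8033.
Moduli of all roots: 2.3987, 0.8033.
All moduli strictly greater than 1? No.
Verdict: Not invertible.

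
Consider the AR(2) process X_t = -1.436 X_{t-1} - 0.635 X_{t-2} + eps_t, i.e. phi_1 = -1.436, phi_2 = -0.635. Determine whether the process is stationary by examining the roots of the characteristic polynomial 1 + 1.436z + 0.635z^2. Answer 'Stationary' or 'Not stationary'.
\text{Stationary}

The AR(p) characteristic polynomial is P(z) = 1 + 1.436z + 0.635z^2.
Stationarity requires all roots to lie outside the unit circle, i.e. |z| > 1 for every root.
Set 1 + (1.436) z + (0.635) z^2 = 0, i.e. a z^2 + b z + c = 0 with a = 0.635, b = 1.436, c = 1.
Discriminant D = b^2 - 4ac = (1.436)^2 - 4*(0.635)*1 = 2.062096 - (2.54) = -0.477904.
D < 0, so the roots are the complex-conjugate pair z = (-b +/- i sqrt(-D)) / (2a) = -1.1307 +/- 0.5443i.
For a conjugate pair |z|^2 = z * conj(z) = (product of roots) = c/a = 1/(0.635) = 1.574803, so |z| = sqrt(1.574803) = 1.2549 for both roots.
Moduli of all roots: 1.2549, 1.2549.
All moduli strictly greater than 1? Yes.
Verdict: Stationary.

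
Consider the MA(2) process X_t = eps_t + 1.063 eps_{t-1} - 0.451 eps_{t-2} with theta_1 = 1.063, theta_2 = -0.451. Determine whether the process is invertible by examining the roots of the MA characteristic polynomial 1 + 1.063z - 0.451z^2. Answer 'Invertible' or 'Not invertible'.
\text{Not invertible}

The MA(q) characteristic polynomial is P(z) = 1 + 1.063z - 0.451z^2.
Invertibility requires all roots to lie outside the unit circle, i.e. |z| > 1 for every root.
Set 1 + (1.063) z + (-0.451) z^2 = 0, i.e. a z^2 + b z + c = 0 with a = -0.451, b = 1.063, c = 1.
Discriminant D = b^2 - 4ac = (1.063)^2 - 4*(-0.451)*1 = 1.129969 - (-1.804) = 2.933969.
D >= 0, so the roots are real: z = (-b +/- sqrt(D)) / (2a) = (-1.063 +/- 1.712883) / (-0.902).
  z_1 = (-1.063 + 1.712883) / (-0.902) = -0.7205,   |z_1| = 0.7205.
  z_2 = (-1.063 - 1.712883) / (-0.902) = 3.0775,   |z_2| = 3.0775.
Moduli of all roots: 0.7205, 3.0775.
All moduli strictly greater than 1? No.
Verdict: Not invertible.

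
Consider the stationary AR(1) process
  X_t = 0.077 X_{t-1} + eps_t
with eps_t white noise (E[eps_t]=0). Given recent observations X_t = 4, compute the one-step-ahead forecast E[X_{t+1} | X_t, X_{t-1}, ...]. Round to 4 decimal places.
E[X_{t+1} \mid \mathcal F_t] = 0.3080

For an AR(p) model X_t = c + sum_i phi_i X_{t-i} + eps_t, the
one-step-ahead conditional mean is
  E[X_{t+1} | X_t, ...] = c + sum_i phi_i X_{t+1-i}.
Substitute known values:
  E[X_{t+1} | ...] = (0.077) * (4)
                   = 0.3080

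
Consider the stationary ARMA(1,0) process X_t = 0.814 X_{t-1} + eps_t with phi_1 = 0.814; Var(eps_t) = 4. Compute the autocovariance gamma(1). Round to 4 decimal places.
\gamma(1) = 9.6502

Multiply the model equation by X_{t-k} and take expectations. With theta_0 = psi_0 = 1 and psi_j the MA(infinity) weights, this gives
  gamma(k) - sum_i phi_i gamma(k-i) = c_k,
  c_k = sigma^2 * sum_{j=k..q} theta_j psi_{j-k}   (c_k = 0 for k > q),
using gamma(-m) = gamma(m).
Pure AR (q = 0): c_0 = sigma^2 = 4, c_k = 0 for k >= 1.
Equations for k = 0 and k = 1 (AR order 1):
  gamma(0) = phi_1 gamma(1) + c_0
  gamma(1) = phi_1 gamma(0) + c_1
Substituting the second into the first: gamma(0) (1 - phi_1^2) = c_0 + phi_1 c_1, so
  gamma(0) = c_0 / (1 - phi_1^2) = 4 / (1 - (0.814)^2) = 4 / 0.337404 = 11.855224.
  gamma(1) = phi_1 gamma(0) = (0.814)(11.855224) = 9.650152.
Therefore gamma(1) = 9.6502 (to 4 decimal places).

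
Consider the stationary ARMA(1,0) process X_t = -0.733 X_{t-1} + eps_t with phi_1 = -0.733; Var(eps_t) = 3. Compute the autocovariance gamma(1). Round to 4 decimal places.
\gamma(1) = -4.7524

Multiply the model equation by X_{t-k} and take expectations. With theta_0 = psi_0 = 1 and psi_j the MA(infinity) weights, this gives
  gamma(k) - sum_i phi_i gamma(k-i) = c_k,
  c_k = sigma^2 * sum_{j=k..q} theta_j psi_{j-k}   (c_k = 0 for k > q),
using gamma(-m) = gamma(m).
Pure AR (q = 0): c_0 = sigma^2 = 3, c_k = 0 for k >= 1.
Equations for k = 0 and k = 1 (AR order 1):
  gamma(0) = phi_1 gamma(1) + c_0
  gamma(1) = phi_1 gamma(0) + c_1
Substituting the second into the first: gamma(0) (1 - phi_1^2) = c_0 + phi_1 c_1, so
  gamma(0) = c_0 / (1 - phi_1^2) = 3 / (1 - (-0.733)^2) = 3 / 0.462711 = 6.483529.
  gamma(1) = phi_1 gamma(0) = (-0.733)(6.483529) = -4.752426.
Therefore gamma(1) = -4.7524 (to 4 decimal places).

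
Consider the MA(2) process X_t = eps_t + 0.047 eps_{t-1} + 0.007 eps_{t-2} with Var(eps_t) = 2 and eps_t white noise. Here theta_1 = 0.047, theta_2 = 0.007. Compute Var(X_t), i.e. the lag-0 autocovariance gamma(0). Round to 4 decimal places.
\gamma(0) = 2.0045

For an MA(q) process X_t = eps_t + sum_i theta_i eps_{t-i} with
Var(eps_t) = sigma^2, the variance is
  gamma(0) = sigma^2 * (1 + sum_i theta_i^2).
  sum_i theta_i^2 = (0.047)^2 + (0.007)^2 = 0.002209 + 0.000049 = 0.002258.
  gamma(0) = 2 * (1 + 0.002258) = 2 * 1.002258 = 2.004516, which rounds to 2.0045.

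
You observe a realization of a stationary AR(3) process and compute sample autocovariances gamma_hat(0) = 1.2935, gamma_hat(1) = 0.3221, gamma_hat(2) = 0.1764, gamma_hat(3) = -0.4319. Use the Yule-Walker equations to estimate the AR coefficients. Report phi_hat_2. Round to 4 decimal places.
\hat\phi_{2} = 0.1740

The Yule-Walker equations for an AR(p) process read, in matrix form,
  Gamma_p phi = r_p,   with   (Gamma_p)_{ij} = gamma(|i - j|),
                       (r_p)_i = gamma(i),   i,j = 1..p.
Substitute the sample gammas (Toeplitz matrix and right-hand side of size 3):
  Gamma_p = [[1.2935, 0.3221, 0.1764], [0.3221, 1.2935, 0.3221], [0.1764, 0.3221, 1.2935]]
  r_p     = [0.3221, 0.1764, -0.4319]
Written out (R1..R3):
  (R1) 1.2935 phi_1 + 0.3221 phi_2 + 0.1764 phi_3 = 0.3221
  (R2) 0.3221 phi_1 + 1.2935 phi_2 + 0.3221 phi_3 = 0.1764
  (R3) 0.1764 phi_1 + 0.3221 phi_2 + 1.2935 phi_3 = -0.4319
Gaussian elimination:
  R2 <- R2 - (0.3221/1.2935) R1 = R2 - (0.249014) R1:  1.213292 phi_2 + 0.278174 phi_3 = 0.096192
  R3 <- R3 - (0.1764/1.2935) R1 = R3 - (0.136374) R1:  0.278174 phi_2 + 1.269444 phi_3 = -0.475826
  R3 <- R3 - (0.278174/1.213292) R2 = R3 - (0.229272) R2:  1.205666 phi_3 = -0.49788
Back-substitution:
  phi_hat_3 = -0.49788 / 1.205666 = -0.41295
  phi_hat_2 = (0.096192 - (0.278174)(-0.41295)) / 1.213292 = 0.17396
  phi_hat_1 = (0.3221 - (0.3221)(0.17396) - (0.1764)(-0.41295)) / 1.2935 = 0.262012
So phi_hat = [0.2620, 0.1740, -0.4130].
Therefore phi_hat_2 = 0.1740.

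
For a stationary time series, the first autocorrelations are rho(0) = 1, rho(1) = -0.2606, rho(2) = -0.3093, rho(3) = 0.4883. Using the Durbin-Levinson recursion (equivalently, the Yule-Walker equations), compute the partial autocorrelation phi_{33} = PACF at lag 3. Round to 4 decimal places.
\phi_{33} = 0.3459

The PACF at lag k is phi_{kk}, the last component of the solution
to the Yule-Walker system G_k phi = r_k where
  (G_k)_{ij} = rho(|i - j|), (r_k)_i = rho(i), i,j = 1..k.
Equivalently, Durbin-Levinson gives phi_{kk} iteratively:
  phi_{11} = rho(1)
  phi_{kk} = [rho(k) - sum_{j=1..k-1} phi_{k-1,j} rho(k-j)]
            / [1 - sum_{j=1..k-1} phi_{k-1,j} rho(j)],
  phi_{k,j} = phi_{k-1,j} - phi_{kk} phi_{k-1,k-j},  j = 1..k-1.
Step k = 1:
  phi_11 = rho(1) = -0.2606.
Step k = 2:
  phi_22 = [rho(2) - phi_11 rho(1)] / [1 - phi_11 rho(1)] = [-0.3093 - (-0.2606)(-0.2606)] / [1 - (-0.2606)(-0.2606)]
         = -0.37721236 / 0.93208764 = -0.404696.
  Update: phi_21 = phi_11 - phi_22 phi_11 = -0.2606 - (-0.404696)(-0.2606) = -0.366064.
Step k = 3:
  phi_33 = [rho(3) - phi_21 rho(2) - phi_22 rho(1)] / [1 - phi_21 rho(1) - phi_22 rho(2)]
    numerator   = 0.4883 - (-0.366064)(-0.3093) - (-0.404696)(-0.2606) = 0.26961262
    denominator = 1 - (-0.366064)(-0.2606) - (-0.404696)(-0.3093) = 0.77943122
  phi_33 = 0.26961262 / 0.77943122 = 0.3459.
Therefore phi_{33} = 0.3459.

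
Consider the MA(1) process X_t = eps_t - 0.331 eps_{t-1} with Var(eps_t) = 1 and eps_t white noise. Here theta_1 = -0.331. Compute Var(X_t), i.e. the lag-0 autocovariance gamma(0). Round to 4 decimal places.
\gamma(0) = 1.1096

For an MA(q) process X_t = eps_t + sum_i theta_i eps_{t-i} with
Var(eps_t) = sigma^2, the variance is
  gamma(0) = sigma^2 * (1 + sum_i theta_i^2).
  sum_i theta_i^2 = (-0.331)^2 = 0.109561.
  gamma(0) = 1 * (1 + 0.109561) = 1 * 1.109561 = 1.109561, which rounds to 1.1096.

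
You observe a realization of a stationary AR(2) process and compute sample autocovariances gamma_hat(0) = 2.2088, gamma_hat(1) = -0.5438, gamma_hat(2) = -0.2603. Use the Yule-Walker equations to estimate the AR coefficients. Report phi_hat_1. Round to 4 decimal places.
\hat\phi_{1} = -0.2930

The Yule-Walker equations for an AR(p) process read, in matrix form,
  Gamma_p phi = r_p,   with   (Gamma_p)_{ij} = gamma(|i - j|),
                       (r_p)_i = gamma(i),   i,j = 1..p.
Substitute the sample gammas (Toeplitz matrix and right-hand side of size 2):
  Gamma_p = [[2.2088, -0.5438], [-0.5438, 2.2088]]
  r_p     = [-0.5438, -0.2603]
Written out:
  2.2088 phi_1 - 0.5438 phi_2 = -0.5438
  -0.5438 phi_1 + 2.2088 phi_2 = -0.2603
Solve by Cramer's rule:
  det = gamma(0)^2 - gamma(1)^2 = (2.2088)^2 - (-0.5438)^2 = 4.87879744 - 0.29571844 = 4.583079
  phi_hat_1 = [gamma(1) gamma(0) - gamma(1) gamma(2)] / det = [(-0.5438)(2.2088) - (-0.5438)(-0.2603)] / 4.583079 = -1.34269658 / 4.583079 = -0.293
  phi_hat_2 = [gamma(0) gamma(2) - gamma(1)^2] / det = [(2.2088)(-0.2603) - (-0.5438)^2] / 4.583079 = -0.87066908 / 4.583079 = -0.19
So phi_hat = [-0.2930, -0.1900].
Therefore phi_hat_1 = -0.2930.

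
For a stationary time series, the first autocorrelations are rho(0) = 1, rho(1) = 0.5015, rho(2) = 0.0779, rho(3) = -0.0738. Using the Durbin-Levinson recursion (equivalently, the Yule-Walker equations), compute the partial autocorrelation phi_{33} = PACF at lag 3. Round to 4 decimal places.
\phi_{33} = -0.0079

The PACF at lag k is phi_{kk}, the last component of the solution
to the Yule-Walker system G_k phi = r_k where
  (G_k)_{ij} = rho(|i - j|), (r_k)_i = rho(i), i,j = 1..k.
Equivalently, Durbin-Levinson gives phi_{kk} iteratively:
  phi_{11} = rho(1)
  phi_{kk} = [rho(k) - sum_{j=1..k-1} phi_{k-1,j} rho(k-j)]
            / [1 - sum_{j=1..k-1} phi_{k-1,j} rho(j)],
  phi_{k,j} = phi_{k-1,j} - phi_{kk} phi_{k-1,k-j},  j = 1..k-1.
Step k = 1:
  phi_11 = rho(1) = 0.5015.
Step k = 2:
  phi_22 = [rho(2) - phi_11 rho(1)] / [1 - phi_11 rho(1)] = [0.0779 - (0.5015)(0.5015)] / [1 - (0.5015)(0.5015)]
         = -0.17360225 / 0.74849775 = -0.231934.
  Update: phi_21 = phi_11 - phi_22 phi_11 = 0.5015 - (-0.231934)(0.5015) = 0.617815.
Step k = 3:
  phi_33 = [rho(3) - phi_21 rho(2) - phi_22 rho(1)] / [1 - phi_21 rho(1) - phi_22 rho(2)]
    numerator   = -0.0738 - (0.617815)(0.0779) - (-0.231934)(0.5015) = -0.00561277
    denominator = 1 - (0.617815)(0.5015) - (-0.231934)(0.0779) = 0.70823345
  phi_33 = -0.00561277 / 0.70823345 = -0.0079.
Therefore phi_{33} = -0.0079.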